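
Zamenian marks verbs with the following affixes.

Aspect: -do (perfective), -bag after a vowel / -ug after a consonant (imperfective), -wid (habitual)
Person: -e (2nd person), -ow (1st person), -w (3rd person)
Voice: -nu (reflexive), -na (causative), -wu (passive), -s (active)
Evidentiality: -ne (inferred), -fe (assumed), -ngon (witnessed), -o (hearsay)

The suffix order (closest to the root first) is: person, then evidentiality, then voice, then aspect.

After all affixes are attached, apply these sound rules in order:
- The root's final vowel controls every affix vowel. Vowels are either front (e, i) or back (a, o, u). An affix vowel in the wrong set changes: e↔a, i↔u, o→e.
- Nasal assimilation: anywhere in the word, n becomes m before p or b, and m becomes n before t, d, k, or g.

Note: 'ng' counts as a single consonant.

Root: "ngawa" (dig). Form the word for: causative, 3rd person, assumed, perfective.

Attach person 3rd person -w → ngawaw.
Attach evidentiality assumed -fe → ngawawfe.
Attach voice causative -na → ngawawfena.
Attach aspect perfective -do → ngawawfenado.
Apply vowel harmony: ngawawfenado → ngawawfanado.
Nasal assimilation: no change.

ngawawfanado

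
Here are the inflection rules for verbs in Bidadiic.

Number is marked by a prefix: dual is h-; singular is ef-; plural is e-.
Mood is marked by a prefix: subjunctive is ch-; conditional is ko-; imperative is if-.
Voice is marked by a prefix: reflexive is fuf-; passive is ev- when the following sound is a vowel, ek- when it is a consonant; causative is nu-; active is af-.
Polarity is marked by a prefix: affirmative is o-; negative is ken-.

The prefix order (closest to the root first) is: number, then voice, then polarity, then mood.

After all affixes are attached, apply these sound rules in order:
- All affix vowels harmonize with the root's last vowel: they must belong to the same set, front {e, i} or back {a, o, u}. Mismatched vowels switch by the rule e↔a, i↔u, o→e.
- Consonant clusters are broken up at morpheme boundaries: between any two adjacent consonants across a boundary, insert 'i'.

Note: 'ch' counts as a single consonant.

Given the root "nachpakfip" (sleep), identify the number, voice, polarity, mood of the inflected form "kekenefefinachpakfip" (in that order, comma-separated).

singular, active, negative, conditional

Segment: ko-ken-af-ef-nachpakfip.
number: ef- → singular.
voice: af- → active.
polarity: ken- → negative.
mood: ko- → conditional.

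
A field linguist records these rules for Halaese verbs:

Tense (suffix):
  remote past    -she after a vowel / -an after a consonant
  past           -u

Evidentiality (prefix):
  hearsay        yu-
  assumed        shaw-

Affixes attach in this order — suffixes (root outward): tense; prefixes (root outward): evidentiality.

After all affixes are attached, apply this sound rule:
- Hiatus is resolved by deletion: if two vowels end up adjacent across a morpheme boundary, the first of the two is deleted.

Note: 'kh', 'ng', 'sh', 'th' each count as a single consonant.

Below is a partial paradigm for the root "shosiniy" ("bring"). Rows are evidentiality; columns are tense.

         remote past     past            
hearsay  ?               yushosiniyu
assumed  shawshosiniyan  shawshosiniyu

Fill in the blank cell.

yushosiniyan

Attach tense remote past -an (after consonant 'y') → shosiniyan.
Attach evidentiality hearsay yu- → yushosiniyan.
Vowel deletion: no change.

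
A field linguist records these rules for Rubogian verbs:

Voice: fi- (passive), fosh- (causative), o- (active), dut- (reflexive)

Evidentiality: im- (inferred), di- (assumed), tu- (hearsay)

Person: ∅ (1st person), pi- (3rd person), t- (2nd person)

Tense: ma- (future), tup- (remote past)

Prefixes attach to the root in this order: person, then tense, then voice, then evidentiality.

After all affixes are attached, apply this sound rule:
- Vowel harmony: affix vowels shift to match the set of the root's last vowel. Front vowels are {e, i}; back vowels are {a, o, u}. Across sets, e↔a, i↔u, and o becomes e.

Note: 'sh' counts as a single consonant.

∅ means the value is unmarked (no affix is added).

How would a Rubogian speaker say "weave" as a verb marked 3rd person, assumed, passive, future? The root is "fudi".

Attach person 3rd person pi- → pifudi.
Attach tense future ma- → mapifudi.
Attach voice passive fi- → fimapifudi.
Attach evidentiality assumed di- → difimapifudi.
Apply vowel harmony: difimapifudi → difimepifudi.

difimepifudi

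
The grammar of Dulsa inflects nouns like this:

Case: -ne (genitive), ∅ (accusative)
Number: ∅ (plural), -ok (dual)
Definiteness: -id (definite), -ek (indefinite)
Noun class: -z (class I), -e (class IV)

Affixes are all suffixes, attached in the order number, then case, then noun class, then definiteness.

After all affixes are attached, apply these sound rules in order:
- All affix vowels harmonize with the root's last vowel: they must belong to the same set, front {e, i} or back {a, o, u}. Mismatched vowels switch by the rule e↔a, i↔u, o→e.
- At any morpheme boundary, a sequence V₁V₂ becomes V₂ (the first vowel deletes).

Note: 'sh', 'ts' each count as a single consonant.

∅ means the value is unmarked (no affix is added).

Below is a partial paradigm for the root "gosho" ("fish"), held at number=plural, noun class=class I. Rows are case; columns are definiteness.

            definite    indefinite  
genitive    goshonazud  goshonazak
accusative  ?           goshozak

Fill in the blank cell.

number = plural: zero marking, form stays gosho.
case = accusative: zero marking, form stays gosho.
Attach noun class class I -z → goshoz.
Attach definiteness definite -id → goshozid.
Apply vowel harmony: goshozid → goshozud.
Vowel deletion: no change.

goshozud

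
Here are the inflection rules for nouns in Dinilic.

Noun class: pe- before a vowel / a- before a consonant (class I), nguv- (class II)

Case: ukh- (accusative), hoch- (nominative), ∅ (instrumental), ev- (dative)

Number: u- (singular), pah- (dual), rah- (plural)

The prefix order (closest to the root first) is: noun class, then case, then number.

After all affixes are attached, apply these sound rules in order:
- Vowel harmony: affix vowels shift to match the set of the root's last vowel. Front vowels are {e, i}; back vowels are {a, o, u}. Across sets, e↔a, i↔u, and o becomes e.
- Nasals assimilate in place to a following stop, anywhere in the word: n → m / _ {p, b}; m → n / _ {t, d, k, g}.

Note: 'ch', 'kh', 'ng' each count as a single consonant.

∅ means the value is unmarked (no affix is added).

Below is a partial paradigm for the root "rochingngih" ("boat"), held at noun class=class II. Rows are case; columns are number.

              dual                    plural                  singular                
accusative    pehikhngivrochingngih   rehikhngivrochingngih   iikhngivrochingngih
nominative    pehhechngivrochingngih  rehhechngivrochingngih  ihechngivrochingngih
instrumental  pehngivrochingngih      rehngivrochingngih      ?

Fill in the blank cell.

ingivrochingngih

Attach noun class class II nguv- → nguvrochingngih.
case = instrumental: zero marking, form stays nguvrochingngih.
Attach number singular u- → unguvrochingngih.
Apply vowel harmony: unguvrochingngih → ingivrochingngih.
Nasal assimilation: no change.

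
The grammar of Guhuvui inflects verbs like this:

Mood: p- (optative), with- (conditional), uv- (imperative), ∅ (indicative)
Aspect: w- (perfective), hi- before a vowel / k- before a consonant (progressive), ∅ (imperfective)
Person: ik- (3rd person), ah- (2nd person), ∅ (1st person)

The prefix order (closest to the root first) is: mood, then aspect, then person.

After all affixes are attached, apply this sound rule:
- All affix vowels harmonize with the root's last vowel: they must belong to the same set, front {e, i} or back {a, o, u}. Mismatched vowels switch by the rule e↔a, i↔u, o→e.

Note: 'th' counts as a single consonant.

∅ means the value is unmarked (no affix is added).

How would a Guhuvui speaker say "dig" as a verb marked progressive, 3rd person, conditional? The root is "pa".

ukkwuthpa

Attach mood conditional with- → withpa.
Attach aspect progressive k- (before consonant 'w') → kwithpa.
Attach person 3rd person ik- → ikkwithpa.
Apply vowel harmony: ikkwithpa → ukkwuthpa.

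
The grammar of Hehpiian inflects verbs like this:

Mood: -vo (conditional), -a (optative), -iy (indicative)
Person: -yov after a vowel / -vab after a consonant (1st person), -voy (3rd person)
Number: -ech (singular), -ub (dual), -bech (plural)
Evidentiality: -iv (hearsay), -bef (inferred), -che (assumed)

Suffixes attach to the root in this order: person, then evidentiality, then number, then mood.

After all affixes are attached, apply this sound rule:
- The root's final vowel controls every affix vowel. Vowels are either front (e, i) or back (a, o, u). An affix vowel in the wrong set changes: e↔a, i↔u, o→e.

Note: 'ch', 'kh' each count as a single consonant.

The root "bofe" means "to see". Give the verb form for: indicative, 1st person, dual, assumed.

Attach person 1st person -yov (after vowel 'e') → bofeyov.
Attach evidentiality assumed -che → bofeyovche.
Attach number dual -ub → bofeyovcheub.
Attach mood indicative -iy → bofeyovcheubiy.
Apply vowel harmony: bofeyovcheubiy → bofeyevcheibiy.

bofeyevcheibiy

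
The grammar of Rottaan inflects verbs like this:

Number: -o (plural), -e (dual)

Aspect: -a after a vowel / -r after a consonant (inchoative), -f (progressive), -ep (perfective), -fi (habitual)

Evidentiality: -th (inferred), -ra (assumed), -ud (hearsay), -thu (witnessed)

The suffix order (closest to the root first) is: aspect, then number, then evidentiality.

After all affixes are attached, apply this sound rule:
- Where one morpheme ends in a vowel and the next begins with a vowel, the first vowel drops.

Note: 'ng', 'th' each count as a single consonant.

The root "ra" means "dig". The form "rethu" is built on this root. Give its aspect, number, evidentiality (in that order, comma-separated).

inchoative, dual, witnessed

Segment: ra-a-e-thu.
aspect: -a/r → inchoative.
number: -e → dual.
evidentiality: -thu → witnessed.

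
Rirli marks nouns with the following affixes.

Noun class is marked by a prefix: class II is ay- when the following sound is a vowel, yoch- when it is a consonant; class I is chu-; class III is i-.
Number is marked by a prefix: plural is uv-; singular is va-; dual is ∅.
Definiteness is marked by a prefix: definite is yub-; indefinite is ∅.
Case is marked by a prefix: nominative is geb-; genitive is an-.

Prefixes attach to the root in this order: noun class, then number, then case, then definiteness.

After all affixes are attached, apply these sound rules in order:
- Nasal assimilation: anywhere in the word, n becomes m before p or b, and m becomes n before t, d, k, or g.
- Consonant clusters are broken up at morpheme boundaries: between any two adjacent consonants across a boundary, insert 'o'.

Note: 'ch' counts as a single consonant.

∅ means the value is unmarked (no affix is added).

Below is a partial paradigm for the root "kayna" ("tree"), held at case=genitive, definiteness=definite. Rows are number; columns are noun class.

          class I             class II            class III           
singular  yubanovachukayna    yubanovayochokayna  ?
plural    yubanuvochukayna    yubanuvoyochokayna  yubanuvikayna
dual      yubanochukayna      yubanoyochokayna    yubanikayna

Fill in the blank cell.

yubanovaikayna

Attach noun class class III i- → ikayna.
Attach number singular va- → vaikayna.
Attach case genitive an- → anvaikayna.
Attach definiteness definite yub- → yubanvaikayna.
Nasal assimilation: no change.
Apply epenthesis: yubanvaikayna → yubanovaikayna.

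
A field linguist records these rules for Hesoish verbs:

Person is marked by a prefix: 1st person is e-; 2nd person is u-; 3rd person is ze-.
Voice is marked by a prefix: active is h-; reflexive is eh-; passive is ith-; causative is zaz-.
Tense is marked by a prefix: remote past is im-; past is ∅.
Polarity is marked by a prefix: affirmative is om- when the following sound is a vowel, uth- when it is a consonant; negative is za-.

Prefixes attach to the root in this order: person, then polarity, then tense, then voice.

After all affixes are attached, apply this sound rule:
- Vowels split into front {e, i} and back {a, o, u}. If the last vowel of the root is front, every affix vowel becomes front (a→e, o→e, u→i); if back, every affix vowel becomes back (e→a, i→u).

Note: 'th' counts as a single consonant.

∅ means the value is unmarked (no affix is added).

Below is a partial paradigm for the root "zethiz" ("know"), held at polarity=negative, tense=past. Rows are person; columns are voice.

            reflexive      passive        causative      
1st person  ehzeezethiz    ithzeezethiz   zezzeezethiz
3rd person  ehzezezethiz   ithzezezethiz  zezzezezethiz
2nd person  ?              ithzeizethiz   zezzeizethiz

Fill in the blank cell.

Attach person 2nd person u- → uzethiz.
Attach polarity negative za- → zauzethiz.
tense = past: zero marking, form stays zauzethiz.
Attach voice reflexive eh- → ehzauzethiz.
Apply vowel harmony: ehzauzethiz → ehzeizethiz.

ehzeizethiz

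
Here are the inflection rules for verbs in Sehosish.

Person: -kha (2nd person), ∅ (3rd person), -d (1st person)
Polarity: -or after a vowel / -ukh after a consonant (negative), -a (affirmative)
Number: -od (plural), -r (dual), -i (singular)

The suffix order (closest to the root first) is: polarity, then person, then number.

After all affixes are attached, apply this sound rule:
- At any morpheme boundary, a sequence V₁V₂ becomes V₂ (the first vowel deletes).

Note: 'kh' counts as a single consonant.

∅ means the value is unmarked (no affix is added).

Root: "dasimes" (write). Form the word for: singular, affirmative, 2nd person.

Attach polarity affirmative -a → dasimesa.
Attach person 2nd person -kha → dasimesakha.
Attach number singular -i → dasimesakhai.
Apply vowel deletion: dasimesakhai → dasimesakhi.

dasimesakhi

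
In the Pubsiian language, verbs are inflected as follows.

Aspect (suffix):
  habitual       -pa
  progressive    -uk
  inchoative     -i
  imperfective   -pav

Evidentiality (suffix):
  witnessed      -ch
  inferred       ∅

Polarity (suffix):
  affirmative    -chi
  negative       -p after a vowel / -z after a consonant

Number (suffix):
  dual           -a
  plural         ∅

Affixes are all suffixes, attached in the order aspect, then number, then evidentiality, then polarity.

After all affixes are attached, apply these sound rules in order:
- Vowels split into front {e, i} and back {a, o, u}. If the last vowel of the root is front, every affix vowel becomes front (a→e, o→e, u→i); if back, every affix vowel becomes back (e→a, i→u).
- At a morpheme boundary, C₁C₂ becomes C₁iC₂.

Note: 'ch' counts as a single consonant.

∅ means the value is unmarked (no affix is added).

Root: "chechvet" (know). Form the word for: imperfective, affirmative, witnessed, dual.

Attach aspect imperfective -pav → chechvetpav.
Attach number dual -a → chechvetpava.
Attach evidentiality witnessed -ch → chechvetpavach.
Attach polarity affirmative -chi → chechvetpavachchi.
Apply vowel harmony: chechvetpavachchi → chechvetpevechchi.
Apply epenthesis: chechvetpevechchi → chechvetipevechichi.

chechvetipevechichi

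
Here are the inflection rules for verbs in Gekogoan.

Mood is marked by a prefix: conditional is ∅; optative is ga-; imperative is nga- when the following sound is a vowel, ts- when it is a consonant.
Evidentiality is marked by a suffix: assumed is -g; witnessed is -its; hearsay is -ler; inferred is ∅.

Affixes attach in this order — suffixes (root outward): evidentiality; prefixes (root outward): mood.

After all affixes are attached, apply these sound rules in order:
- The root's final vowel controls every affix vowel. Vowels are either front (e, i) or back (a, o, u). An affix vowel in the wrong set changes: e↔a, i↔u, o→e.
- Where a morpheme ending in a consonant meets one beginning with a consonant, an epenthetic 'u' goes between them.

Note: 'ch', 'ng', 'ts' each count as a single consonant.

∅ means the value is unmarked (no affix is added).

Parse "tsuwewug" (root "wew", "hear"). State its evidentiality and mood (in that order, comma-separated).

Segment: ts-wew-g.
evidentiality: -g → assumed.
mood: nga/ts- → imperative.

assumed, imperative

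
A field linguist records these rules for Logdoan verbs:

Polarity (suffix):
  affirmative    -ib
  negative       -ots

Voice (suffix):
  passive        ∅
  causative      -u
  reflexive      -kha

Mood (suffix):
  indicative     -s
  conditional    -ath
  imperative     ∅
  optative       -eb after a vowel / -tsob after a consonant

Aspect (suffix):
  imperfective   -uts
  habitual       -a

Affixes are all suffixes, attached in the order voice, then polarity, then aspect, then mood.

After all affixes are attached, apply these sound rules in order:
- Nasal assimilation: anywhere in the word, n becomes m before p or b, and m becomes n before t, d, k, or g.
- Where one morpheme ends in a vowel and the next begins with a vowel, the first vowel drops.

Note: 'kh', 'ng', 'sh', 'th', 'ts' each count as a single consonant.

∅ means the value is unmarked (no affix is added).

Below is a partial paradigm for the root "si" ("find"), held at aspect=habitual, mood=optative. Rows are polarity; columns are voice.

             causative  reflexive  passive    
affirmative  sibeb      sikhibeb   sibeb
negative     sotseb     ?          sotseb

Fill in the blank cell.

sikhotseb

Attach voice reflexive -kha → sikha.
Attach polarity negative -ots → sikhaots.
Attach aspect habitual -a → sikhaotsa.
Attach mood optative -eb (after vowel 'a') → sikhaotsaeb.
Nasal assimilation: no change.
Apply vowel deletion: sikhaotsaeb → sikhotseb.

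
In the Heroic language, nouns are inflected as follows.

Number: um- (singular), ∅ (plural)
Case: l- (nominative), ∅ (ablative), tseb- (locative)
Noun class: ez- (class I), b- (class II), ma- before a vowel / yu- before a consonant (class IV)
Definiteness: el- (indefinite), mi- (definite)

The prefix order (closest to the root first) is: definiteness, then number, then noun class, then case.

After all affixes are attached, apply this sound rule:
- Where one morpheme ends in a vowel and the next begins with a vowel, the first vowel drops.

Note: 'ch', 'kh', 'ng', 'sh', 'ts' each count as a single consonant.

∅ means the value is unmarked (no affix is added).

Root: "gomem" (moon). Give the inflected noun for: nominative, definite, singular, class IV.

lmummigomem

Attach definiteness definite mi- → migomem.
Attach number singular um- → ummigomem.
Attach noun class class IV ma- (before vowel 'u') → maummigomem.
Attach case nominative l- → lmaummigomem.
Apply vowel deletion: lmaummigomem → lmummigomem.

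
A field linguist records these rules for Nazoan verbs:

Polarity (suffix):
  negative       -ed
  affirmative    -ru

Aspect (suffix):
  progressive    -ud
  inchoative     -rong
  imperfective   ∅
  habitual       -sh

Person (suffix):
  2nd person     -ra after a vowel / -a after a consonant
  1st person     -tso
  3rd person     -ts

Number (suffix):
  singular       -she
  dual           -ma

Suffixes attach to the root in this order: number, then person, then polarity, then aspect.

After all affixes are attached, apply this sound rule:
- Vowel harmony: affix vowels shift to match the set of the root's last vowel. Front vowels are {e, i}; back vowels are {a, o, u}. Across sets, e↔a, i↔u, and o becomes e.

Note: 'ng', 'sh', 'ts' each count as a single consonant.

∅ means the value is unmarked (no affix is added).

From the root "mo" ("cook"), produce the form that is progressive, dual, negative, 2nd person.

momaraadud

Attach number dual -ma → moma.
Attach person 2nd person -ra (after vowel 'a') → momara.
Attach polarity negative -ed → momaraed.
Attach aspect progressive -ud → momaraedud.
Apply vowel harmony: momaraedud → momaraadud.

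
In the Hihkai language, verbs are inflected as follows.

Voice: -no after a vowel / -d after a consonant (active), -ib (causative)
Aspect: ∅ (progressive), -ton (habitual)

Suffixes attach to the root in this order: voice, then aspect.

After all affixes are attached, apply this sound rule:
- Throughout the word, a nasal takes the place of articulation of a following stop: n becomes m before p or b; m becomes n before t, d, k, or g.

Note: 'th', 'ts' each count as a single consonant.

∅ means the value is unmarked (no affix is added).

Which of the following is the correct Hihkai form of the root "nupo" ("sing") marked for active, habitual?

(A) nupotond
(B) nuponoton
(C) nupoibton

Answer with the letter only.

B

Attach voice active -no (after vowel 'o') → nupono.
Attach aspect habitual -ton → nuponoton.
Nasal assimilation: no change.
So the correct form is nuponoton, option (B).
(C) nupoibton is wrong: it uses causative instead of active for voice.
(A) nupotond is wrong: it has the affixes in the wrong order.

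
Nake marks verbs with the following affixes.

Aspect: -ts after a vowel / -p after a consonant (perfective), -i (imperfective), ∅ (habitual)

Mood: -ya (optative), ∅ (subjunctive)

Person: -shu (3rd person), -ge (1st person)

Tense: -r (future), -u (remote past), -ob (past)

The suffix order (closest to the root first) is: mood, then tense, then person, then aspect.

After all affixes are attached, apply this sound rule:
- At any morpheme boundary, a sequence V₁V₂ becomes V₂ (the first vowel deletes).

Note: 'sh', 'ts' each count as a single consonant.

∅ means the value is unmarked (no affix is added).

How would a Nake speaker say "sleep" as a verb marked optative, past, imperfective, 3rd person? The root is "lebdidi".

Attach mood optative -ya → lebdidiya.
Attach tense past -ob → lebdidiyaob.
Attach person 3rd person -shu → lebdidiyaobshu.
Attach aspect imperfective -i → lebdidiyaobshui.
Apply vowel deletion: lebdidiyaobshui → lebdidiyobshi.

lebdidiyobshi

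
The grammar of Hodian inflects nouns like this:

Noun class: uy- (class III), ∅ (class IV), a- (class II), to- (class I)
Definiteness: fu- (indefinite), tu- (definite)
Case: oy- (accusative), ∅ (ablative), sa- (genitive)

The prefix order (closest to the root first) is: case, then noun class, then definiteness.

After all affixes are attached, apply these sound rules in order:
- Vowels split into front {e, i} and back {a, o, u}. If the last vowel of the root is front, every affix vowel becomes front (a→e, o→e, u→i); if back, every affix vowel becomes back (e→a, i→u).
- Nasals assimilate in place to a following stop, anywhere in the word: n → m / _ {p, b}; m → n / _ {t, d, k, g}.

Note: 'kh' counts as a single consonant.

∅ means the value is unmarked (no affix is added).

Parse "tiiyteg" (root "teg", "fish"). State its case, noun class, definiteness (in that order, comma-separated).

ablative, class III, definite

Segment: tu-uy-teg.
case: ∅ → ablative.
noun class: uy- → class III.
definiteness: tu- → definite.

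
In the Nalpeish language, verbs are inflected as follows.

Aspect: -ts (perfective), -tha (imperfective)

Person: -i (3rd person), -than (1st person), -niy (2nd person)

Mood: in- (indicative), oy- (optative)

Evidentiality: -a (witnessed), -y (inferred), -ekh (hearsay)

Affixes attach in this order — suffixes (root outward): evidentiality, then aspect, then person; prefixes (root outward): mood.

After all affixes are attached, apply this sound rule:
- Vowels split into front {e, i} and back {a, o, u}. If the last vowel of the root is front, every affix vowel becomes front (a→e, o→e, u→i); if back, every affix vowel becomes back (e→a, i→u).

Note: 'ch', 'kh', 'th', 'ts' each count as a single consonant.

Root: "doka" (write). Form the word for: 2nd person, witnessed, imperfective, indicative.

Attach evidentiality witnessed -a → dokaa.
Attach mood indicative in- → indokaa.
Attach aspect imperfective -tha → indokaatha.
Attach person 2nd person -niy → indokaathaniy.
Apply vowel harmony: indokaathaniy → undokaathanuy.

undokaathanuy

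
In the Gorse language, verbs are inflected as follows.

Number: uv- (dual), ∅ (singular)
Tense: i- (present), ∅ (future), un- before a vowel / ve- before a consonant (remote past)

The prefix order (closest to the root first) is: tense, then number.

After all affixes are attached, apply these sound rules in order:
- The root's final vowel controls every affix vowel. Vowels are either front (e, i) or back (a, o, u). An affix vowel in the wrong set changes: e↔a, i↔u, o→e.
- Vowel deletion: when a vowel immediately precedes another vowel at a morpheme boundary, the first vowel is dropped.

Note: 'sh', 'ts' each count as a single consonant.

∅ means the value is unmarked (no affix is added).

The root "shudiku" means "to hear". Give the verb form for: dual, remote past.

uvvashudiku

Attach tense remote past ve- (before consonant 'sh') → veshudiku.
Attach number dual uv- → uvveshudiku.
Apply vowel harmony: uvveshudiku → uvvashudiku.
Vowel deletion: no change.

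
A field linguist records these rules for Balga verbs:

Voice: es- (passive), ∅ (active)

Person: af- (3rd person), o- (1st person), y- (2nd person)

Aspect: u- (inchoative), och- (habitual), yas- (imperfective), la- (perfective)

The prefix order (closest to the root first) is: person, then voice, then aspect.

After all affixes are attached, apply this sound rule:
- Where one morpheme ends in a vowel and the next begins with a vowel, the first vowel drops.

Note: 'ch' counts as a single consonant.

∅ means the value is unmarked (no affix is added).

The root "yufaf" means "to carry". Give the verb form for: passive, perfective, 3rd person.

Attach person 3rd person af- → afyufaf.
Attach voice passive es- → esafyufaf.
Attach aspect perfective la- → laesafyufaf.
Apply vowel deletion: laesafyufaf → lesafyufaf.

lesafyufaf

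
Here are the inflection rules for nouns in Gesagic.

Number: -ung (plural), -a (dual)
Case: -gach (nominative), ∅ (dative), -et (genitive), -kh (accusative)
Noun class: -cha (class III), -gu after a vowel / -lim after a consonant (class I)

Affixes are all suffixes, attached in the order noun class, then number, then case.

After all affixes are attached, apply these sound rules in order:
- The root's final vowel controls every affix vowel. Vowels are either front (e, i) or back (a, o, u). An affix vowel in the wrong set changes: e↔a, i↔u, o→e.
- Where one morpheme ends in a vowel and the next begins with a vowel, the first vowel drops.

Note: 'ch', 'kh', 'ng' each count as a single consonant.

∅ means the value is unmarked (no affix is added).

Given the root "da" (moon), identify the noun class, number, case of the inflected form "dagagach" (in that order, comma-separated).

class I, dual, nominative

Segment: da-gu-a-gach.
noun class: -gu/lim → class I.
number: -a → dual.
case: -gach → nominative.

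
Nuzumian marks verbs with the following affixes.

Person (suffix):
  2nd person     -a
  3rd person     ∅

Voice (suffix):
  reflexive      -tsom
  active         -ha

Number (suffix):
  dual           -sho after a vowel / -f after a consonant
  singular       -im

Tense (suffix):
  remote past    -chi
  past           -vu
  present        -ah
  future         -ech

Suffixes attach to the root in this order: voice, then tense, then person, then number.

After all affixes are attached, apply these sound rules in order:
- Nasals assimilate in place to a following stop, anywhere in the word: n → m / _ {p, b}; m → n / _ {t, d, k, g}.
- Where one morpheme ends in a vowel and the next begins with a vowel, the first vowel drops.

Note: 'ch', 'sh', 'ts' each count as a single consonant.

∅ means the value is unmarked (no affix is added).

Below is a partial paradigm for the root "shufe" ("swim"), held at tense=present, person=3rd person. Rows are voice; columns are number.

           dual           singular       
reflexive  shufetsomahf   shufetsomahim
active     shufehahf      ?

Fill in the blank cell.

shufehahim

Attach voice active -ha → shufeha.
Attach tense present -ah → shufehaah.
person = 3rd person: zero marking, form stays shufehaah.
Attach number singular -im → shufehaahim.
Nasal assimilation: no change.
Apply vowel deletion: shufehaahim → shufehahim.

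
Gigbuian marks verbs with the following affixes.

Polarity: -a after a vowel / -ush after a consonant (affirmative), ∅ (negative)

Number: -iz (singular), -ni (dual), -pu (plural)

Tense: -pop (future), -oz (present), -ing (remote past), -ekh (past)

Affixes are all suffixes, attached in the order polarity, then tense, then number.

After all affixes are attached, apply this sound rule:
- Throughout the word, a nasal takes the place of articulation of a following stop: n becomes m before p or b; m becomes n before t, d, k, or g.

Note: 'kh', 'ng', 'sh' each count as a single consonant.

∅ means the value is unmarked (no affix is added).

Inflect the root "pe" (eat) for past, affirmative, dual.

peaekhni

Attach polarity affirmative -a (after vowel 'e') → pea.
Attach tense past -ekh → peaekh.
Attach number dual -ni → peaekhni.
Nasal assimilation: no change.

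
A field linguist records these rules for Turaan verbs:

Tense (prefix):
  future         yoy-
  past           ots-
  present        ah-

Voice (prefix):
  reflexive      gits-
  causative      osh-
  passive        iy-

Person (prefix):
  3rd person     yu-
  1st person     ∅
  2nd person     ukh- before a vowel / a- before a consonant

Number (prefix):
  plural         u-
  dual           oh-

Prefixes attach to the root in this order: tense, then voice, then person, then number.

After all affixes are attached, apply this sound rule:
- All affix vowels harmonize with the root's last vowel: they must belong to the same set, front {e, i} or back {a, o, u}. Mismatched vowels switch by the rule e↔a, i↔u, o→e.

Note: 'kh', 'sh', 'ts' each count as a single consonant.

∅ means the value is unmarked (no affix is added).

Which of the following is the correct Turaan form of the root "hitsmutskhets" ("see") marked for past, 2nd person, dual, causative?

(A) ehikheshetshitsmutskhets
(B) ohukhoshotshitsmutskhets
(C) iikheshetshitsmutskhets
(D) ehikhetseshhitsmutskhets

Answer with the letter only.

Attach tense past ots- → otshitsmutskhets.
Attach voice causative osh- → oshotshitsmutskhets.
Attach person 2nd person ukh- (before vowel 'o') → ukhoshotshitsmutskhets.
Attach number dual oh- → ohukhoshotshitsmutskhets.
Apply vowel harmony: ohukhoshotshitsmutskhets → ehikheshetshitsmutskhets.
So the correct form is ehikheshetshitsmutskhets, option (A).
(B) ohukhoshotshitsmutskhets is wrong: it fails to apply the sound rule(s).
(C) iikheshetshitsmutskhets is wrong: it uses plural instead of dual for number.
(D) ehikhetseshhitsmutskhets is wrong: it has the affixes in the wrong order.

A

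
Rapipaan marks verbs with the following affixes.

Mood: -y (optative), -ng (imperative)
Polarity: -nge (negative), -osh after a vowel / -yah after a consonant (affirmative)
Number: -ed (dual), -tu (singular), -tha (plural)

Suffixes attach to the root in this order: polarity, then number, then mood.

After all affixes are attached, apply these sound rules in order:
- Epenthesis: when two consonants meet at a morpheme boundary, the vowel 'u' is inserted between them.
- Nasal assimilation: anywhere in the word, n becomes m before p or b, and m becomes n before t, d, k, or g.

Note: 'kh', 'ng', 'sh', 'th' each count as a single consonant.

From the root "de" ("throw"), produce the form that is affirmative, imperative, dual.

Attach polarity affirmative -osh (after vowel 'e') → deosh.
Attach number dual -ed → deoshed.
Attach mood imperative -ng → deoshedng.
Apply epenthesis: deoshedng → deoshedung.
Nasal assimilation: no change.

deoshedung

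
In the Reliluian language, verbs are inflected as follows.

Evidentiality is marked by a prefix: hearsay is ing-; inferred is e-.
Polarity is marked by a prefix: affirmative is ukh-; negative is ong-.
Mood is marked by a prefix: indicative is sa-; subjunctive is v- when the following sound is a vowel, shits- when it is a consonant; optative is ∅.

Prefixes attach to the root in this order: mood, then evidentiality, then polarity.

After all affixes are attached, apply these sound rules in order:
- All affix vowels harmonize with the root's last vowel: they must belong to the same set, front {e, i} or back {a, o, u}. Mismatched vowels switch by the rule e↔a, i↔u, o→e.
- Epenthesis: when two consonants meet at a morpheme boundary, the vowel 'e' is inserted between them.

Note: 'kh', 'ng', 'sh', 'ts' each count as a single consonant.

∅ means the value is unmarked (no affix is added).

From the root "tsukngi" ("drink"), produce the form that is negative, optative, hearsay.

engingetsukngi

mood = optative: zero marking, form stays tsukngi.
Attach evidentiality hearsay ing- → ingtsukngi.
Attach polarity negative ong- → ongingtsukngi.
Apply vowel harmony: ongingtsukngi → engingtsukngi.
Apply epenthesis: engingtsukngi → engingetsukngi.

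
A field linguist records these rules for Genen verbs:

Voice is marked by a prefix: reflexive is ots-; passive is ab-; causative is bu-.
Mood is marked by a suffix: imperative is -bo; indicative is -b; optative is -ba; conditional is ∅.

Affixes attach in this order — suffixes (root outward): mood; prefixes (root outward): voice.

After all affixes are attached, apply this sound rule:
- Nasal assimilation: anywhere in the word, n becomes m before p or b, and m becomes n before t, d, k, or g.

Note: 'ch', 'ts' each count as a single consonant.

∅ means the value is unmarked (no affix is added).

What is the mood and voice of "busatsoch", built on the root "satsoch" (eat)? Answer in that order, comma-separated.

conditional, causative

Segment: bu-satsoch.
mood: ∅ → conditional.
voice: bu- → causative.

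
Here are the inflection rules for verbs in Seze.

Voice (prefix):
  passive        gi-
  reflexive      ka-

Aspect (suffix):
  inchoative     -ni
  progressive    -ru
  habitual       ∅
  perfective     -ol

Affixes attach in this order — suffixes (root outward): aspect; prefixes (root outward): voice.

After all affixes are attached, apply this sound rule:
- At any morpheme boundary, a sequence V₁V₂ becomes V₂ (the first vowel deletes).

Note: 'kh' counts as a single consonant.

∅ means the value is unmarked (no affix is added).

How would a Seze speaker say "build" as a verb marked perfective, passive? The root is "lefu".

Attach voice passive gi- → gilefu.
Attach aspect perfective -ol → gilefuol.
Apply vowel deletion: gilefuol → gilefol.

gilefol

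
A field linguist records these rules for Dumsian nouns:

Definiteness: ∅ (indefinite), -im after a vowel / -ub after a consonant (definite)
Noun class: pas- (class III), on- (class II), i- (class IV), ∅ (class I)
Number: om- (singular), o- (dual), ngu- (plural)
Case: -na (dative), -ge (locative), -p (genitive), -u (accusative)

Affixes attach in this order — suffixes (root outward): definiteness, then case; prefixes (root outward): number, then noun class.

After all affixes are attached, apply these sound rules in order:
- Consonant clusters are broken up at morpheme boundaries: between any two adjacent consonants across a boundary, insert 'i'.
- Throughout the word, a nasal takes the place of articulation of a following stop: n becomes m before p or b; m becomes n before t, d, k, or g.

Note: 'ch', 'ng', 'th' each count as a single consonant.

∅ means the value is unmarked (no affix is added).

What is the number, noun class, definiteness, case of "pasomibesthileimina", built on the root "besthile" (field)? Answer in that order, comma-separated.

singular, class III, definite, dative

Segment: pas-om-besthile-im-na.
number: om- → singular.
noun class: pas- → class III.
definiteness: -im/ub → definite.
case: -na → dative.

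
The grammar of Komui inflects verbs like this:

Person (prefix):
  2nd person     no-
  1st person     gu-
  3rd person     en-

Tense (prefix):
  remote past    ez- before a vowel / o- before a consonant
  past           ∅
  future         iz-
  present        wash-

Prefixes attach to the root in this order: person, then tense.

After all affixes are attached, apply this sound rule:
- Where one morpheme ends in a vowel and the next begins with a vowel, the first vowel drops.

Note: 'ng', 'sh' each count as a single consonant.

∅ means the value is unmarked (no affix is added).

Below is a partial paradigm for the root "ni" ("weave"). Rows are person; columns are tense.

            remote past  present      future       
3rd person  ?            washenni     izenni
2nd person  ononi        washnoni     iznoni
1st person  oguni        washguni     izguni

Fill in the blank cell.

ezenni

Attach person 3rd person en- → enni.
Attach tense remote past ez- (before vowel 'e') → ezenni.
Vowel deletion: no change.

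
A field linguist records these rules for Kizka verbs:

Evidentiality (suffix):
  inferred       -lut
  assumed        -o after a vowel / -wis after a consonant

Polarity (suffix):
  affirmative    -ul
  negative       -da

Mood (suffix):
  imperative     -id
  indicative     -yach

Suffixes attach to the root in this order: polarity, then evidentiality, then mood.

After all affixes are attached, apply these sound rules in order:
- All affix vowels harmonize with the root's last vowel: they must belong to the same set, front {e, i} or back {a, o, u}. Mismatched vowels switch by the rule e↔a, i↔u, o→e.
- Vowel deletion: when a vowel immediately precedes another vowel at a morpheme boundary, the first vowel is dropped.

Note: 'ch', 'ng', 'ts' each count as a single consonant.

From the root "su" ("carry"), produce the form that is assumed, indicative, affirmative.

sulwusyach

Attach polarity affirmative -ul → suul.
Attach evidentiality assumed -wis (after consonant 'l') → suulwis.
Attach mood indicative -yach → suulwisyach.
Apply vowel harmony: suulwisyach → suulwusyach.
Apply vowel deletion: suulwusyach → sulwusyach.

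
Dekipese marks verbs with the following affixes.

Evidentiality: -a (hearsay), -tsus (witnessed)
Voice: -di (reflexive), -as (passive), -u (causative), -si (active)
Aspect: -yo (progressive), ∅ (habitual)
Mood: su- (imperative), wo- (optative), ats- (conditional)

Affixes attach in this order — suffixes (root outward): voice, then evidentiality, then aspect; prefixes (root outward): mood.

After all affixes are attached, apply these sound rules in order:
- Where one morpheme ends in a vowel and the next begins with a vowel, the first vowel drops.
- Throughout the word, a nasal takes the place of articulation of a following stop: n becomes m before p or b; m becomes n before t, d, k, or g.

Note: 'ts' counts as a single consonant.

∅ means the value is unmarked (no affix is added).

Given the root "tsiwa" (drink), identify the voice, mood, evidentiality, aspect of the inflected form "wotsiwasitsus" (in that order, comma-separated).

Segment: wo-tsiwa-si-tsus.
voice: -si → active.
mood: wo- → optative.
evidentiality: -tsus → witnessed.
aspect: ∅ → habitual.

active, optative, witnessed, habitual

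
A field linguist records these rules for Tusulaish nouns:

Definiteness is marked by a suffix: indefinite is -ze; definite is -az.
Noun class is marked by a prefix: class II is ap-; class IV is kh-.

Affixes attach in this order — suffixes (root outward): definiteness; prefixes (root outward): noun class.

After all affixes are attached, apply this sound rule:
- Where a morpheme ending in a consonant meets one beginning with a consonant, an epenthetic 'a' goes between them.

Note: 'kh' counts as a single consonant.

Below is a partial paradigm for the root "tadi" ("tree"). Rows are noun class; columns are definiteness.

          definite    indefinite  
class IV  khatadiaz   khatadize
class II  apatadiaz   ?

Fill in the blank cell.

Attach definiteness indefinite -ze → tadize.
Attach noun class class II ap- → aptadize.
Apply epenthesis: aptadize → apatadize.

apatadize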